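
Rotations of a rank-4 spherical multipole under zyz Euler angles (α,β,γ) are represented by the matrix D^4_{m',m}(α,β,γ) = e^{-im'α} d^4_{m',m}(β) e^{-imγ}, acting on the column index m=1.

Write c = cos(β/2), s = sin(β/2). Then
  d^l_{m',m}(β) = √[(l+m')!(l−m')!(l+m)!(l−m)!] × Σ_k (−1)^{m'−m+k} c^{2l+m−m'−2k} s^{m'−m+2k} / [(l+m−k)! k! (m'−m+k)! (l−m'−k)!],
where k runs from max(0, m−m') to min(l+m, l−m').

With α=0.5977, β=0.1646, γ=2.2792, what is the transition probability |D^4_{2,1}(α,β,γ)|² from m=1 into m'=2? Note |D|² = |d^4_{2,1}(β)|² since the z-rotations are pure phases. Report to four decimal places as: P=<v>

Split into d^4_{2,1}(β=0.1646) × two z-phases.
Half-angle: c=0.996615, s=0.082207. N=√(720·2·120·6)=1018.233765
Admissible k: 0..2 (factorial args all ≥0)
  k=0: (−1)^1·1018.2338/(240)·0.9966^7·0.0822^1 = -0.340595
  k=1: (−1)^2·1018.2338/(48)·0.9966^5·0.0822^3 = +0.011587
  k=2: (−1)^3·1018.2338/(72)·0.9966^3·0.0822^5 = -0.000053
d^4_{2,1}(0.1646) = -0.340595 +0.011587 -0.000053 = -0.329061
|D^4_{2,1}|² = |d^4_{2,1}(β)|² = (-0.329061)² = 0.108281 (the z-rotation phases have unit modulus)

P=0.1083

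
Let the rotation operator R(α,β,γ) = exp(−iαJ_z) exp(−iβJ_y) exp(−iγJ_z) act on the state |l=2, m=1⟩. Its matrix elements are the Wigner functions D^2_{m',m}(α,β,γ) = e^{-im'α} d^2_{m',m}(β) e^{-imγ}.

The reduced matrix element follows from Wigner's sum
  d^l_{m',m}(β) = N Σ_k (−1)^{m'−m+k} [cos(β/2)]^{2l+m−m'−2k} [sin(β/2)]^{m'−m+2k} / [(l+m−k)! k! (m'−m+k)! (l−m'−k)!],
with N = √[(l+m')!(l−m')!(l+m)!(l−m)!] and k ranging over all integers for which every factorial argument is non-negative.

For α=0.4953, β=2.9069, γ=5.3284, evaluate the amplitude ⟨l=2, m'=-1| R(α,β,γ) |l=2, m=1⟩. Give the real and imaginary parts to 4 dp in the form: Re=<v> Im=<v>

Re=-0.1123 Im=-0.9254

D^2_{-1,1}(0.4953,2.9069,5.3284) = e^{-i·-1·0.4953}·d^2_{-1,1}(2.9069)·e^{-i·1·5.3284}. Compute d first:
With c≡cos(β/2)=0.117077 and s≡sin(β/2)=0.993123, N=[1·6·6·1]^{1/2}=6.000000
The bounds max(0,m−m')=2 and min(l+m,l−m')=3 give 2 terms
  k=2: (−1)^0·6.0000/(2)·0.1171^2·0.9931^2 = +0.040558
  k=3: (−1)^1·6.0000/(6)·0.1171^0·0.9931^4 = -0.972774
d^2_{-1,1}(2.9069) = +0.040558 -0.972774 = -0.932216
Attach z-rotation phases: D = e^{-i(-1)(0.4953)}·(-0.932216)·e^{-i(1)(5.3284)} = -0.112256-0.925433i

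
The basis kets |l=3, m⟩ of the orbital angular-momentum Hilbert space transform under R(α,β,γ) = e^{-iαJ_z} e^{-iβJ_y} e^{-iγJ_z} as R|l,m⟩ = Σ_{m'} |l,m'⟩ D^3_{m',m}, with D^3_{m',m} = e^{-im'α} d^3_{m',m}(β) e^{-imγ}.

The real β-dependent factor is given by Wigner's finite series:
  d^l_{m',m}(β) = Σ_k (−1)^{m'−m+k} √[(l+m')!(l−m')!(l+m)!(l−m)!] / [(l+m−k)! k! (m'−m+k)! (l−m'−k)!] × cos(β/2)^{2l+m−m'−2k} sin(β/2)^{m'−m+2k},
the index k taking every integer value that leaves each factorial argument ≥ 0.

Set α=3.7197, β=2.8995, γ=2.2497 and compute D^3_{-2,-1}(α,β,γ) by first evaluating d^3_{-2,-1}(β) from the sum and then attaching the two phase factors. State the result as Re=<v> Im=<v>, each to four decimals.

First d^3_{-2,-1}(β=2.8995), then the phase factors e^{-i(-2)α} and e^{-i(-1)γ}:
c=cos(2.8995/2)=0.120751, s=sin(2.8995/2)=0.992683; N=√[1·120·2·24]=75.894664
The bounds max(0,m−m')=1 and min(l+m,l−m')=2 give 2 terms
  k=1: (−1)^0·75.8947/(24)·0.1208^5·0.9927^1 = +0.000081
  k=2: (−1)^1·75.8947/(12)·0.1208^3·0.9927^3 = -0.010893
d^3_{-2,-1}(2.8995) = +0.000081 -0.010893 = -0.010812
Phases: e^{-i·(-2)·3.7197}=+0.402807+0.915285i, e^{-i·(-1)·2.2497}=-0.627940+0.778262i ⇒ D=+0.010437+0.002825i

Re=0.0104 Im=0.0028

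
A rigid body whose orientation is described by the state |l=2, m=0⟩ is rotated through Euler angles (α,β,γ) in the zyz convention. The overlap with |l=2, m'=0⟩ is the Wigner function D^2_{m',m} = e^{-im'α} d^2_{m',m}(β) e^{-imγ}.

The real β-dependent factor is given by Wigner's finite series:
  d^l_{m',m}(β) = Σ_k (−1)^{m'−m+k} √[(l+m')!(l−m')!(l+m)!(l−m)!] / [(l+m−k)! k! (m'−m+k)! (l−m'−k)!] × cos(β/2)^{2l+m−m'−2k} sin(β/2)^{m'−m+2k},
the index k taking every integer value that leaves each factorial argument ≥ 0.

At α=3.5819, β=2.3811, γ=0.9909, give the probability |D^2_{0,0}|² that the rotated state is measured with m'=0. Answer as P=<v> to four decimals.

First d^2_{0,0}(β=2.3811), then the phase factors e^{-i(0)α} and e^{-i(0)γ}:
c=cos(2.3811/2)=0.371149, s=sin(2.3811/2)=0.928573; N=√[2·2·2·2]=4.000000
The bounds max(0,m−m')=0 and min(l+m,l−m')=2 give 3 terms
  k=0: (−1)^0·4.0000/(4)·0.3711^4·0.9286^0 = +0.018976
  k=1: (−1)^1·4.0000/(1)·0.3711^2·0.9286^2 = -0.475105
  k=2: (−1)^2·4.0000/(4)·0.3711^0·0.9286^4 = +0.743472
d^2_{0,0}(2.3811) = +0.018976 -0.475105 +0.743472 = +0.287343
|D^2_{0,0}|² = |d^2_{0,0}(β)|² = (+0.287343)² = 0.082566 (the z-rotation phases have unit modulus)

P=0.0826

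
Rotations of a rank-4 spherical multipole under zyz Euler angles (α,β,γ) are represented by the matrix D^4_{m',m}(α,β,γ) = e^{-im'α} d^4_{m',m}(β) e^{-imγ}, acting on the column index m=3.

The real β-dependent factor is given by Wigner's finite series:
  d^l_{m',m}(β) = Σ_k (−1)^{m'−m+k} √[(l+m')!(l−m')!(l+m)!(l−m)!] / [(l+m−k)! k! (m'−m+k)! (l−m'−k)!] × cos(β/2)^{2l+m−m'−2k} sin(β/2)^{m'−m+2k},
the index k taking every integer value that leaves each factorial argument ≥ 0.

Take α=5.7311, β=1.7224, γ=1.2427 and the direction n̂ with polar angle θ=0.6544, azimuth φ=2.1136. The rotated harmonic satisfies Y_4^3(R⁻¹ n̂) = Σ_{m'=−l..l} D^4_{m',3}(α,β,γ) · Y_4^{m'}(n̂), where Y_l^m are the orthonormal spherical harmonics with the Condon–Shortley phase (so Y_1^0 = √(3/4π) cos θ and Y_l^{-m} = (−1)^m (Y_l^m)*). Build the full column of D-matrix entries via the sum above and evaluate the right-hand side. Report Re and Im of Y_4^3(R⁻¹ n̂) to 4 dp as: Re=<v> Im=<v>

Need the full column D^4_{m',3} for m'=−4..4 at α=5.7311, β=1.7224, γ=1.2427.
cos(β/2)=0.651528, sin(β/2)=0.758625
d^4_{-4,3}: single k=7 term ⇒ +0.266482;  D = +0.250622+0.090561i
d^4_{-3,3}: k∈[6..7] ⇒ +0.566404 -0.109703 = +0.456701;  D = +0.284309+0.357414i
d^4_{-2,3}: k∈[5..6] ⇒ +0.780044 -0.352522 = +0.427522;  D = +0.051129+0.424454i
d^4_{-1,3}: k∈[4..5] ⇒ +0.789512 -0.642242 = +0.147270;  D = -0.061687+0.133728i
d^4_{0,3}: k∈[3..4] ⇒ +0.606470 -0.822239 = -0.215769;  D = +0.179709-0.119418i
d^4_{1,3}: k∈[2..3] ⇒ +0.349399 -0.789512 = -0.440113;  D = +0.439853-0.015147i
d^4_{2,3}: k∈[1..2] ⇒ +0.141456 -0.575348 = -0.433892;  D = +0.377043+0.214712i
d^4_{3,3}: k∈[0..1] ⇒ +0.032469 -0.308141 = -0.275672;  D = +0.132418+0.241787i
d^4_{4,3}: single k=0 term ⇒ -0.106931;  D = -0.005455+0.106791i
Y_4^{m'}(θ=0.6544,φ=2.1136) and Σ D·Y over m':
  (+0.2506+0.0906i)·(-0.0343-0.0501i)  (+0.2843+0.3574i)·(+0.2236-0.0129i)  (+0.0511+0.4245i)·(-0.1969+0.3735i)  (-0.0617+0.1337i)·(-0.1660-0.2752i)  (+0.1797-0.1194i)·(-0.2132+0.0000i)  (+0.4399-0.0151i)·(+0.1660-0.2752i)  (+0.3770+0.2147i)·(-0.1969-0.3735i)  (+0.1324+0.2418i)·(-0.2236-0.0129i)  (-0.0055+0.1068i)·(-0.0343+0.0501i)
Y_4^3(R⁻¹ n̂) = -0.052618-0.350013i

Re=-0.0526 Im=-0.3500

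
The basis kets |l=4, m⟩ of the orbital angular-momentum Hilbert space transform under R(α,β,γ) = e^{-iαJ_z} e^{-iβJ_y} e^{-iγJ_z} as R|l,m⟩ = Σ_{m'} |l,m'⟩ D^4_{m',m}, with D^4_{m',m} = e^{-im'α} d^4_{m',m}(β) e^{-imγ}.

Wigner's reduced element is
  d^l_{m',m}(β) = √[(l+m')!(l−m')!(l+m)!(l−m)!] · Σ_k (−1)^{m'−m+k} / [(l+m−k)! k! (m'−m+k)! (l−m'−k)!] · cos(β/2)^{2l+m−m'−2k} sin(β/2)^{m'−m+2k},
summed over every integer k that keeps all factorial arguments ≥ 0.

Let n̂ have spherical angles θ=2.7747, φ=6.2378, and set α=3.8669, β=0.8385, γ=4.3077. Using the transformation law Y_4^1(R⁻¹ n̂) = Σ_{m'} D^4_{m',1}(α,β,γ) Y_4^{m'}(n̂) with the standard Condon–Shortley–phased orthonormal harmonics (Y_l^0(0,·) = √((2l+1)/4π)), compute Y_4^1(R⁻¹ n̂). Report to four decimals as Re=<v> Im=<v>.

Re=-0.2779 Im=0.2436

Need the full column D^4_{m',1} for m'=−4..4 at α=3.8669, β=0.8385, γ=4.3077.
cos(β/2)=0.913395, sin(β/2)=0.407076
d^4_{-4,1}: single k=5 term ⇒ +0.063745;  D = +0.010428-0.062886i
d^4_{-3,1}: k∈[4..5] ⇒ +0.252844 -0.030133 = +0.222711;  D = +0.118486+0.188577i
d^4_{-2,1}: k∈[3..5] ⇒ +0.606502 -0.180699 +0.007178 = +0.432981;  D = -0.415575-0.121531i
d^4_{-1,1}: k∈[2..5] ⇒ +0.962278 -0.573396 +0.056945 -0.000754 = +0.445073;  D = +0.402528-0.189896i
d^4_{0,1}: k∈[1..4] ⇒ +0.965603 -1.150756 +0.228568 -0.007567 = +0.035849;  D = -0.014115+0.032954i
d^4_{1,1}: k∈[0..3] ⇒ +0.484470 -1.443416 +0.573396 -0.037964 = -0.423513;  D = +0.133472+0.401931i
d^4_{2,1}: k∈[0..2] ⇒ -0.916052 +0.909752 -0.120466 = -0.126766;  D = -0.109701-0.063522i
d^4_{3,1}: k∈[0..1] ⇒ +0.763784 -0.252844 = +0.510940;  D = -0.500711+0.101727i
d^4_{4,1}: single k=0 term ⇒ -0.320930;  D = -0.192956+0.256445i
Y_4^{m'}(θ=2.7747,φ=6.2378) and Σ D·Y over m':
  (+0.0104-0.0629i)·(+0.0072+0.0013i)  (+0.1185+0.1886i)·(-0.0534-0.0073i)  (-0.4156-0.1215i)·(+0.2186+0.0199i)  (+0.4025-0.1899i)·(-0.4904-0.0223i)  (-0.0141+0.0330i)·(+0.3631+0.0000i)  (+0.1335+0.4019i)·(+0.4904-0.0223i)  (-0.1097-0.0635i)·(+0.2186-0.0199i)  (-0.5007+0.1017i)·(+0.0534-0.0073i)  (-0.1930+0.2564i)·(+0.0072-0.0013i)
Y_4^1(R⁻¹ n̂) = -0.277883+0.243570i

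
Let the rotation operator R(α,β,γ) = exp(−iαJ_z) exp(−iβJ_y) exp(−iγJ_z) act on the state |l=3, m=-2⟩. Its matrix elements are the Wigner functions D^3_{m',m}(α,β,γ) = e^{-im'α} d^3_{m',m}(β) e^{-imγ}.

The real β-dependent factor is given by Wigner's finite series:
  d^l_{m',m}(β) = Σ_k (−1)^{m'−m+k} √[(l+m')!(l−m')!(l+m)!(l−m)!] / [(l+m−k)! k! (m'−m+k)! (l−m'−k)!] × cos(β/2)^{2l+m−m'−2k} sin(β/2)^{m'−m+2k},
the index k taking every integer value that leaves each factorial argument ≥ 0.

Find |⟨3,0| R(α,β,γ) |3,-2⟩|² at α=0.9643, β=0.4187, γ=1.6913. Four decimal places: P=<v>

P=0.0428

D^3_{0,-2}(0.9643,0.4187,1.6913) = e^{-i·0·0.9643}·d^3_{0,-2}(0.4187)·e^{-i·-2·1.6913}. Compute d first:
Half-angle: c=0.978166, s=0.207824. N=√(6·6·1·120)=65.726707
Admissible k: 0..1 (factorial args all ≥0)
  k=0: (−1)^2·65.7267/(12)·0.9782^4·0.2078^2 = +0.216572
  k=1: (−1)^3·65.7267/(12)·0.9782^2·0.2078^4 = -0.009776
d^3_{0,-2}(0.4187) = +0.216572 -0.009776 = +0.206796
|D^3_{0,-2}|² = |d^3_{0,-2}(β)|² = (+0.206796)² = 0.042765 (the z-rotation phases have unit modulus)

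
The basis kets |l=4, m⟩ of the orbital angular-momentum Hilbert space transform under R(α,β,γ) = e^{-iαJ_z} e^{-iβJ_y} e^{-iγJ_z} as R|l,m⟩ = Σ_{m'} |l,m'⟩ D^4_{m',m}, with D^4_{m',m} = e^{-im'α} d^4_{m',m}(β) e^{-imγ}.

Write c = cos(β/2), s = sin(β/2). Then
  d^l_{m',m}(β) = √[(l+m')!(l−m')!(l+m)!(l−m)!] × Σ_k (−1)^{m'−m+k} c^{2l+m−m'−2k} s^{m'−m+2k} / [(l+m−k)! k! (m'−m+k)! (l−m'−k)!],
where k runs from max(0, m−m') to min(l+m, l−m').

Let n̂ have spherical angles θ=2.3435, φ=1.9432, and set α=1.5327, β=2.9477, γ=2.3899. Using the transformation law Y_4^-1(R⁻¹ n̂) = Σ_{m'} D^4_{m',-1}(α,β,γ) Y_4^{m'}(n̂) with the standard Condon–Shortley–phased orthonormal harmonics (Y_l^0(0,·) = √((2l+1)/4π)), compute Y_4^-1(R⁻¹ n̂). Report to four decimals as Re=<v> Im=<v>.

Need the full column D^4_{m',-1} for m'=−4..4 at α=1.5327, β=2.9477, γ=2.3899.
cos(β/2)=0.096795, sin(β/2)=0.995304
d^4_{-4,-1}: single k=3 term ⇒ +0.000063;  D = -0.000039+0.000049i
d^4_{-3,-1}: k∈[2..3] ⇒ +0.000006 -0.001140 = -0.001133;  D = -0.000863-0.000734i
d^4_{-2,-1}: k∈[1..3] ⇒ +0.000000 -0.000178 +0.012527 = +0.012350;  D = +0.008354-0.009096i
d^4_{-1,-1}: k∈[0..3] ⇒ +0.000000 -0.000012 +0.002584 -0.091083 = -0.088511;  D = +0.062861+0.062311i
d^4_{0,-1}: k∈[0..3] ⇒ -0.000000 +0.000225 -0.023768 +0.418849 = +0.395305;  D = -0.288784+0.269944i
d^4_{1,-1}: k∈[0..3] ⇒ +0.000008 -0.002584 +0.136624 -0.963047 = -0.828998;  D = -0.542627-0.626733i
d^4_{2,-1}: k∈[0..2] ⇒ -0.000118 +0.018791 -0.397355 = -0.378683;  D = -0.295522+0.236786i
d^4_{3,-1}: k∈[0..1] ⇒ +0.001140 -0.072295 = -0.071155;  D = +0.042345+0.057183i
d^4_{4,-1}: single k=0 term ⇒ -0.006629;  D = +0.005473-0.003739i
Y_4^{m'}(θ=2.3435,φ=1.9432) and Σ D·Y over m':
  (-0.0000+0.0000i)·(+0.0094-0.1159i)  (-0.0009-0.0007i)·(-0.2883-0.1406i)  (+0.0084-0.0091i)·(-0.3040+0.2803i)  (+0.0629+0.0623i)·(+0.0354+0.0906i)  (-0.2888+0.2699i)·(-0.3499+0.0000i)  (-0.5426-0.6267i)·(-0.0354+0.0906i)  (-0.2955+0.2368i)·(-0.3040-0.2803i)  (+0.0423+0.0572i)·(+0.2883-0.1406i)  (+0.0055-0.0037i)·(+0.0094+0.1159i)
Y_4^-1(R⁻¹ n̂) = +0.350697-0.086107i

Re=0.3507 Im=-0.0861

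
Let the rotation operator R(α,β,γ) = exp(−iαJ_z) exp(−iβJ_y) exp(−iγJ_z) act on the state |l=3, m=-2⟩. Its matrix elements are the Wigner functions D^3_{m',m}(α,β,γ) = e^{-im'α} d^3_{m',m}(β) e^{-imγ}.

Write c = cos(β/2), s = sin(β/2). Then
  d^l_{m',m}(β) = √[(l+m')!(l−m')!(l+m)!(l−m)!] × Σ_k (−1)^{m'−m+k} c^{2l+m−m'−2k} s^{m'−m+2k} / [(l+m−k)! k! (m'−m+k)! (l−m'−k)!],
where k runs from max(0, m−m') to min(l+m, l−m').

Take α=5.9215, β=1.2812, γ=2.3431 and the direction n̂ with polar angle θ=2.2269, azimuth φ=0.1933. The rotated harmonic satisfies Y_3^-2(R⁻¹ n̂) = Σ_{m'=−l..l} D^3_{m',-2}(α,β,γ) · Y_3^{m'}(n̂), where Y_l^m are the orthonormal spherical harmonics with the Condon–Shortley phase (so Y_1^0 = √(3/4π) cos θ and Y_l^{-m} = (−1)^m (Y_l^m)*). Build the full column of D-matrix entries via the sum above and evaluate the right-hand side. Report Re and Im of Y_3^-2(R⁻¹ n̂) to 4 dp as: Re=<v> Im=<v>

Need the full column D^3_{m',-2} for m'=−3..3 at α=5.9215, β=1.2812, γ=2.3431.
cos(β/2)=0.801737, sin(β/2)=0.597677
d^3_{-3,-2}: single k=1 term ⇒ +0.484956;  D = -0.434643-0.215100i
d^3_{-2,-2}: k∈[0..1] ⇒ +0.265578 -0.737957 = -0.472378;  D = +0.321839+0.345776i
d^3_{-1,-2}: k∈[0..1] ⇒ -0.626075 +0.695865 = +0.069790;  D = -0.026396-0.064605i
d^3_{0,-2}: k∈[0..1] ⇒ +0.808391 -0.449252 = +0.359139;  D = -0.009404-0.359016i
d^3_{1,-2}: k∈[0..1] ⇒ -0.695865 +0.193359 = -0.502506;  D = -0.165444+0.474490i
d^3_{2,-2}: k∈[0..1] ⇒ +0.410109 -0.045582 = +0.364526;  D = +0.234048-0.279466i
d^3_{3,-2}: single k=0 term ⇒ -0.149775;  D = -0.130574+0.073369i
Y_3^{m'}(θ=2.2269,φ=0.1933) and Σ D·Y over m':
  (-0.4346-0.2151i)·(+0.1736-0.1137i)  (+0.3218+0.3458i)·(-0.3625+0.1476i)  (-0.0264-0.0646i)·(+0.2163-0.0423i)  (-0.0094-0.3590i)·(+0.2594+0.0000i)  (-0.1654+0.4745i)·(-0.2163-0.0423i)  (+0.2340-0.2795i)·(-0.3625-0.1476i)  (-0.1306+0.0734i)·(-0.1736-0.1137i)
Y_3^-2(R⁻¹ n̂) = -0.317737-0.198488i

Re=-0.3177 Im=-0.1985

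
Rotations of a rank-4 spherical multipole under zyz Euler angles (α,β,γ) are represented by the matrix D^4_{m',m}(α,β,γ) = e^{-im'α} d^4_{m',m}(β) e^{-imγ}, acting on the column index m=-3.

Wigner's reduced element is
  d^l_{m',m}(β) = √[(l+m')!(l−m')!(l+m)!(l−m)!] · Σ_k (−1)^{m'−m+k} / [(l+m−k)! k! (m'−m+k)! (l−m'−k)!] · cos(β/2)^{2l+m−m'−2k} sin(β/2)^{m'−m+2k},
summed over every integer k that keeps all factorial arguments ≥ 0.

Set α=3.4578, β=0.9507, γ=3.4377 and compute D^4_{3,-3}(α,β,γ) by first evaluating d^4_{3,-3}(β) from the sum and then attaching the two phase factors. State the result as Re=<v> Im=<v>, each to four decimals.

First d^4_{3,-3}(β=0.9507), then the phase factors e^{-i(3)α} and e^{-i(-3)γ}:
c=cos(0.9507/2)=0.889133, s=sin(0.9507/2)=0.457650; N=√[5040·1·1·5040]=5040.000000
The bounds max(0,m−m')=0 and min(l+m,l−m')=1 give 2 terms
  k=0: (−1)^6·5040.0000/(720)·0.8891^2·0.4576^6 = +0.050843
  k=1: (−1)^7·5040.0000/(5040)·0.8891^0·0.4576^8 = -0.001924
d^4_{3,-3}(0.9507) = +0.050843 -0.001924 = +0.048919
Attach z-rotation phases: D = e^{-i(3)(3.4578)}·(+0.048919)·e^{-i(-3)(3.4377)} = +0.048830-0.002948i

Re=0.0488 Im=-0.0029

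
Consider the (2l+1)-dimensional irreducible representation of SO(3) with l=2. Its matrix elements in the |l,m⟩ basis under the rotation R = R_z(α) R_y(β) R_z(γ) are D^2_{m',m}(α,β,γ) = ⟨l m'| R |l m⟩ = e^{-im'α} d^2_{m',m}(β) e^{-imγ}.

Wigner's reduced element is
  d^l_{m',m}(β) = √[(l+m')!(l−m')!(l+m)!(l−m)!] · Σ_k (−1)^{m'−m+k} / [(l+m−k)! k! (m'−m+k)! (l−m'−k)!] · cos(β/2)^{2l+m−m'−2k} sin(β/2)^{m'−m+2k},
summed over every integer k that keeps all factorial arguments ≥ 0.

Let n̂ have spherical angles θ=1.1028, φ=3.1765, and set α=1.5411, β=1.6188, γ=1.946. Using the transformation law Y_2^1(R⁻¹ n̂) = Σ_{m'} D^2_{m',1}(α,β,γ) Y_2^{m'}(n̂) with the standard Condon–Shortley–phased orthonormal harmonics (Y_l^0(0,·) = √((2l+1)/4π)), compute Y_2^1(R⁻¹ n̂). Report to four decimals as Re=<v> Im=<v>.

Re=0.0607 Im=0.0055

Need the full column D^2_{m',1} for m'=−2..2 at α=1.5411, β=1.6188, γ=1.946.
cos(β/2)=0.689933, sin(β/2)=0.723873
d^2_{-2,1}: single k=3 term ⇒ +0.523389;  D = +0.220370+0.474735i
d^2_{-1,1}: k∈[2..3] ⇒ +0.748273 -0.274568 = +0.473705;  D = +0.435402-0.186605i
d^2_{0,1}: k∈[1..2] ⇒ +0.582316 -0.641018 = -0.058702;  D = +0.021512+0.054618i
d^2_{1,1}: k∈[0..1] ⇒ +0.226583 -0.748273 = -0.521690;  D = +0.490860-0.176683i
d^2_{2,1}: single k=0 term ⇒ -0.475459;  D = -0.147672-0.451945i
Y_2^{m'}(θ=1.1028,φ=3.1765) and Σ D·Y over m':
  (+0.2204+0.4747i)·(+0.3069-0.0215i)  (+0.4354-0.1866i)·(-0.3108+0.0109i)  (+0.0215+0.0546i)·(-0.1229+0.0000i)  (+0.4909-0.1767i)·(+0.3108+0.0109i)  (-0.1477-0.4519i)·(+0.3069+0.0215i)
Y_2^1(R⁻¹ n̂) = +0.060740+0.005524i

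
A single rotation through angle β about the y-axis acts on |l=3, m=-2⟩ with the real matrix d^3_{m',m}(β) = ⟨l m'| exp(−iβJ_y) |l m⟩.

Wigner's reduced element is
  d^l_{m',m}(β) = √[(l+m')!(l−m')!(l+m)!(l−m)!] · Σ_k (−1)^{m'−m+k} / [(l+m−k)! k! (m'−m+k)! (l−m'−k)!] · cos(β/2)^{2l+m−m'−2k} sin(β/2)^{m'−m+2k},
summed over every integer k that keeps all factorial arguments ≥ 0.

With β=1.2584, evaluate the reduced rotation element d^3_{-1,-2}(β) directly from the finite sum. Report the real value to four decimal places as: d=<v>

d^3_{-1,-2}(β=1.2584) via Wigner's sum:
c=cos(1.2584/2)=0.808499, s=sin(1.2584/2)=0.588498; N=√[2·24·1·120]=75.894664
Admissible k: 0..1 (factorial args all ≥0)
  k=0: (−1)^1·75.8947/(24)·0.8085^5·0.5885^1 = -0.642897
  k=1: (−1)^2·75.8947/(12)·0.8085^3·0.5885^3 = +0.681245
d^3_{-1,-2}(1.2584) = -0.642897 +0.681245 = +0.038348

d=0.0383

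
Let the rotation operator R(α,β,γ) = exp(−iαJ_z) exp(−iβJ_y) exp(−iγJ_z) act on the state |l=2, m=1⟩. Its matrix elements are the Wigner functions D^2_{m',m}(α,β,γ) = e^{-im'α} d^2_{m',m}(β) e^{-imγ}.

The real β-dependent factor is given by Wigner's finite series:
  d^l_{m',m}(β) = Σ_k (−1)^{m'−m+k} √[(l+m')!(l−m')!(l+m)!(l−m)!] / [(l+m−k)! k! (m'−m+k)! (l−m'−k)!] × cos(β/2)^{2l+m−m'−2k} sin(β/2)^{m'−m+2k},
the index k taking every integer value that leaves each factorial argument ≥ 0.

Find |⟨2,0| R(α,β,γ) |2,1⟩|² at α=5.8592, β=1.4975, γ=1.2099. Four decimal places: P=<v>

P=0.0080

D^2_{0,1}(5.8592,1.4975,1.2099) = e^{-i·0·5.8592}·d^2_{0,1}(1.4975)·e^{-i·1·1.2099}. Compute d first:
Half-angle: c=0.732540, s=0.680724. N=√(2·2·6·1)=4.898979
Admissible k: 1..2 (factorial args all ≥0)
  k=1: (−1)^0·4.8990/(2)·0.7325^3·0.6807^1 = +0.655452
  k=2: (−1)^1·4.8990/(2)·0.7325^1·0.6807^3 = -0.566004
d^2_{0,1}(1.4975) = +0.655452 -0.566004 = +0.089448
|D^2_{0,1}|² = |d^2_{0,1}(β)|² = (+0.089448)² = 0.008001 (the z-rotation phases have unit modulus)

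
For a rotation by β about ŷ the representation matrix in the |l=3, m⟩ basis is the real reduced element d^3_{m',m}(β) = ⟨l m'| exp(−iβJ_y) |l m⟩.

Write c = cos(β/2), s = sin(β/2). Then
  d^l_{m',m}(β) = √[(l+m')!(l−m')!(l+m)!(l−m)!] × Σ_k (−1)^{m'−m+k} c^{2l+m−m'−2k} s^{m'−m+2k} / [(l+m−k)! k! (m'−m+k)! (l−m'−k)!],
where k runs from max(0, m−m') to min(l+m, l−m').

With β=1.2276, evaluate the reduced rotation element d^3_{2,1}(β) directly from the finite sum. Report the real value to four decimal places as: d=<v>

d^3_{2,1}(β=1.2276) via Wigner's sum:
Half-angle: c=0.817465, s=0.575978. N=√(120·1·24·2)=75.894664
k∈{0,1} keeps every argument non-negative
  k=0: (−1)^1·75.8947/(24)·0.8175^5·0.5760^1 = -0.664894
  k=1: (−1)^2·75.8947/(12)·0.8175^3·0.5760^3 = +0.660170
d^3_{2,1}(1.2276) = -0.664894 +0.660170 = -0.004724

d=-0.0047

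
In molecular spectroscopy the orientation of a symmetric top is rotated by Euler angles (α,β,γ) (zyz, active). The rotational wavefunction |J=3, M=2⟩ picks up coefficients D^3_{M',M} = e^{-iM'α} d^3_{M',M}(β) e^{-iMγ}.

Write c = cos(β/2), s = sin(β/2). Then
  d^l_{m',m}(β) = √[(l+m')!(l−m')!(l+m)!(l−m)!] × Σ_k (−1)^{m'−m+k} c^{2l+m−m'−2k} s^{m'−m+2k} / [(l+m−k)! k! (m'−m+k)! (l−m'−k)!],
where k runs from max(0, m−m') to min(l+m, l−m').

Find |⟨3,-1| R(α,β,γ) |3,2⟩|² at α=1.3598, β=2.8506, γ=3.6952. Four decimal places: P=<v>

P=0.1731

D^3_{-1,2}(1.3598,2.8506,3.6952) = e^{-i·-1·1.3598}·d^3_{-1,2}(2.8506)·e^{-i·2·3.6952}. Compute d first:
Half-angle: c=0.144984, s=0.989434. N=√(2·24·120·1)=75.894664
Admissible k: 3..4 (factorial args all ≥0)
  k=3: (−1)^0·75.8947/(12)·0.1450^3·0.9894^3 = +0.018670
  k=4: (−1)^1·75.8947/(24)·0.1450^1·0.9894^5 = -0.434763
d^3_{-1,2}(2.8506) = +0.018670 -0.434763 = -0.416093
|D^3_{-1,2}|² = |d^3_{-1,2}(β)|² = (-0.416093)² = 0.173134 (the z-rotation phases have unit modulus)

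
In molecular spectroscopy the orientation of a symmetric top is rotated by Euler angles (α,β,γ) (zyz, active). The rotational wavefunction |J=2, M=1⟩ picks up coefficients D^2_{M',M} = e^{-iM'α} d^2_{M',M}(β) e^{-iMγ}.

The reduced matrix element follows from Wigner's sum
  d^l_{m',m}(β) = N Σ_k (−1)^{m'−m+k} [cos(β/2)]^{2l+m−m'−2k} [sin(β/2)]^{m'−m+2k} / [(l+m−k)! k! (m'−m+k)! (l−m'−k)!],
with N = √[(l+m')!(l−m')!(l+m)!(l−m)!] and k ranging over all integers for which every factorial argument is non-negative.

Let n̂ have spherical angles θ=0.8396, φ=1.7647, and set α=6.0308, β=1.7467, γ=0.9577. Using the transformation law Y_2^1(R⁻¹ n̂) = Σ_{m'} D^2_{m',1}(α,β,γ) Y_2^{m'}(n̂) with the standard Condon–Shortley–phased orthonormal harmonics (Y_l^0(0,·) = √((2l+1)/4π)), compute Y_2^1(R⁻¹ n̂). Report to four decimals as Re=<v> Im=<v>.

Re=0.0680 Im=0.2939

Need the full column D^2_{m',1} for m'=−2..2 at α=6.0308, β=1.7467, γ=0.9577.
cos(β/2)=0.642262, sin(β/2)=0.766485
d^2_{-2,1}: single k=3 term ⇒ +0.578433;  D = +0.062537-0.575043i
d^2_{-1,1}: k∈[2..3] ⇒ +0.727032 -0.345155 = +0.381877;  D = +0.134779-0.357301i
d^2_{0,1}: k∈[1..2] ⇒ +0.497413 -0.708433 = -0.211020;  D = -0.121422+0.172587i
d^2_{1,1}: k∈[0..1] ⇒ +0.170157 -0.727032 = -0.556875;  D = -0.424009+0.361007i
d^2_{2,1}: single k=0 term ⇒ -0.406136;  D = -0.365185+0.177726i
Y_2^{m'}(θ=0.8396,φ=1.7647) and Σ D·Y over m':
  (+0.0625-0.5750i)·(-0.1981+0.0809i)  (+0.1348-0.3573i)·(-0.0740-0.3768i)  (-0.1214+0.1726i)·(+0.1065+0.0000i)  (-0.4240+0.3610i)·(+0.0740-0.3768i)  (-0.3652+0.1777i)·(-0.1981-0.0809i)
Y_2^1(R⁻¹ n̂) = +0.068010+0.293861i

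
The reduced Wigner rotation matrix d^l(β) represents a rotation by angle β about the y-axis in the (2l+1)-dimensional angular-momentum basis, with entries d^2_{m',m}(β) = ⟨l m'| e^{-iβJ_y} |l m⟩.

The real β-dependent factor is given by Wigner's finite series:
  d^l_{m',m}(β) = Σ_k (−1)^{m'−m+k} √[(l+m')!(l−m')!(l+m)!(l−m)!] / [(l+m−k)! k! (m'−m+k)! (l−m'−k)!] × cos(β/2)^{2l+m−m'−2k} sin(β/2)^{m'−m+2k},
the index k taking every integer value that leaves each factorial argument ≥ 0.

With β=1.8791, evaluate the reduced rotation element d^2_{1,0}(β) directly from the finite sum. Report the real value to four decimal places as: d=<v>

d^2_{1,0}(β=1.8791) via Wigner's sum:
Half-angle: c=0.590151, s=0.807293. N=√(6·1·2·2)=4.898979
The bounds max(0,m−m')=0 and min(l+m,l−m')=1 give 2 terms
  k=0: (−1)^1·4.8990/(2)·0.5902^3·0.8073^1 = -0.406440
  k=1: (−1)^2·4.8990/(2)·0.5902^1·0.8073^3 = +0.760557
d^2_{1,0}(1.8791) = -0.406440 +0.760557 = +0.354117

d=0.3541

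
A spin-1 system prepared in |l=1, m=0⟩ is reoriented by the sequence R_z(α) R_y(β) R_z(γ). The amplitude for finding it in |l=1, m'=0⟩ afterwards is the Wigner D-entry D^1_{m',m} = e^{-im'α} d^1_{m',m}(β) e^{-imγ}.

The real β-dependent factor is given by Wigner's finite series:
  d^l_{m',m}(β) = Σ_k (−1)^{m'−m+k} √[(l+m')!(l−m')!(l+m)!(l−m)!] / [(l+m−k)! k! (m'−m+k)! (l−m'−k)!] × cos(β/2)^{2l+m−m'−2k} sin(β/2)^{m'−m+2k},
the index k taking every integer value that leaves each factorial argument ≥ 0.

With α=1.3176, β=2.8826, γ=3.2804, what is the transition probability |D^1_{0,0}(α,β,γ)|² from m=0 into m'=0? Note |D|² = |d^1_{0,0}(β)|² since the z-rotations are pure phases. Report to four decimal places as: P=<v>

First d^1_{0,0}(β=2.8826), then the phase factors e^{-i(0)α} and e^{-i(0)γ}:
Half-angle: c=0.129135, s=0.991627. N=√(1·1·1·1)=1.000000
Admissible k: 0..1 (factorial args all ≥0)
  k=0: (−1)^0·1.0000/(1)·0.1291^2·0.9916^0 = +0.016676
  k=1: (−1)^1·1.0000/(1)·0.1291^0·0.9916^2 = -0.983324
d^1_{0,0}(2.8826) = +0.016676 -0.983324 = -0.966648
|D^1_{0,0}|² = |d^1_{0,0}(β)|² = (-0.966648)² = 0.934409 (the z-rotation phases have unit modulus)

P=0.9344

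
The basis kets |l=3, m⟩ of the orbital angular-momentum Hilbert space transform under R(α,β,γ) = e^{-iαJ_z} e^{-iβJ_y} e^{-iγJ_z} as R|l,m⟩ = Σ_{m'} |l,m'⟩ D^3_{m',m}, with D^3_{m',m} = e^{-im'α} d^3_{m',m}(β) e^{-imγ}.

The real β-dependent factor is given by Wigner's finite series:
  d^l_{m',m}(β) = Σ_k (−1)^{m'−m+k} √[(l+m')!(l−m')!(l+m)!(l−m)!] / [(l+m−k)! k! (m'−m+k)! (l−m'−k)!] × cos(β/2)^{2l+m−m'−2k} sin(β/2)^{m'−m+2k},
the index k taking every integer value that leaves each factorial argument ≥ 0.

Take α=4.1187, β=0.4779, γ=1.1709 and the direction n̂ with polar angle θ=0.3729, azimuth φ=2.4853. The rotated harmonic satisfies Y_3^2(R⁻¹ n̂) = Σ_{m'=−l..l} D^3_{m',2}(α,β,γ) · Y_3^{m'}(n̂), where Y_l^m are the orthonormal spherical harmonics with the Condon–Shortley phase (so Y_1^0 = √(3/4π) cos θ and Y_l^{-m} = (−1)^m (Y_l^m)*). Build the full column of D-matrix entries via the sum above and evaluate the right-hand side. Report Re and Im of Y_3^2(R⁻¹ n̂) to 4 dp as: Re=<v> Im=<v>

Need the full column D^3_{m',2} for m'=−3..3 at α=4.1187, β=0.4779, γ=1.1709.
cos(β/2)=0.971587, sin(β/2)=0.236683
d^3_{-3,2}: single k=5 term ⇒ +0.001768;  D = -0.001469-0.000983i
d^3_{-2,2}: k∈[4..5] ⇒ +0.014811 -0.000176 = +0.014636;  D = +0.013550-0.005532i
d^3_{-1,2}: k∈[3..4] ⇒ +0.076908 -0.002282 = +0.074626;  D = -0.015272+0.073047i
d^3_{0,2}: k∈[2..3] ⇒ +0.273414 -0.016225 = +0.257188;  D = -0.179223-0.184459i
d^3_{1,2}: k∈[1..2] ⇒ +0.648000 -0.076908 = +0.571091;  D = +0.562137-0.100733i
d^3_{2,2}: k∈[0..1] ⇒ +0.841183 -0.249591 = +0.591591;  D = -0.239267+0.541046i
d^3_{3,2}: single k=0 term ⇒ -0.501938;  D = +0.266934+0.425074i
Y_3^{m'}(θ=0.3729,φ=2.4853) and Σ D·Y over m':
  (-0.0015-0.0010i)·(+0.0078-0.0186i)  (+0.0136-0.0055i)·(+0.0323+0.1221i)  (-0.0153+0.0730i)·(-0.3112-0.2397i)  (-0.1792-0.1845i)·(+0.4644+0.0000i)  (+0.5621-0.1007i)·(+0.3112-0.2397i)  (-0.2393+0.5410i)·(+0.0323-0.1221i)  (+0.2669+0.4251i)·(-0.0078-0.0186i)
Y_3^2(R⁻¹ n̂) = +0.155092-0.230949i

Re=0.1551 Im=-0.2309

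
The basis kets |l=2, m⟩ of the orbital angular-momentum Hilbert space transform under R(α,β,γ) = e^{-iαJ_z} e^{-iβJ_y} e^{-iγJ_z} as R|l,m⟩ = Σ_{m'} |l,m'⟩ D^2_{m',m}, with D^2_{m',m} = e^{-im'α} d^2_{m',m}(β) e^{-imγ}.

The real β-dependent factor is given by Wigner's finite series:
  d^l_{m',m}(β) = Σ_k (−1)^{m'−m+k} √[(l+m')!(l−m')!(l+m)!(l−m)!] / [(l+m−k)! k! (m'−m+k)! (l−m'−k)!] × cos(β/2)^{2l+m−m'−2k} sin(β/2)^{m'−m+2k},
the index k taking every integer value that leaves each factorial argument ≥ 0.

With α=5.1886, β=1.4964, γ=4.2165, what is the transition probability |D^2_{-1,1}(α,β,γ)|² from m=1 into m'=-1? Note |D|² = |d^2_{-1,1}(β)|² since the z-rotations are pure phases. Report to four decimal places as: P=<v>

First d^2_{-1,1}(β=1.4964), then the phase factors e^{-i(-1)α} and e^{-i(1)γ}:
c=cos(1.4964/2)=0.732915, s=sin(1.4964/2)=0.680321; N=√[1·6·6·1]=6.000000
Admissible k: 2..3 (factorial args all ≥0)
  k=2: (−1)^0·6.0000/(2)·0.7329^2·0.6803^2 = +0.745857
  k=3: (−1)^1·6.0000/(6)·0.7329^0·0.6803^4 = -0.214217
d^2_{-1,1}(1.4964) = +0.745857 -0.214217 = +0.531639
|D^2_{-1,1}|² = |d^2_{-1,1}(β)|² = (+0.531639)² = 0.282640 (the z-rotation phases have unit modulus)

P=0.2826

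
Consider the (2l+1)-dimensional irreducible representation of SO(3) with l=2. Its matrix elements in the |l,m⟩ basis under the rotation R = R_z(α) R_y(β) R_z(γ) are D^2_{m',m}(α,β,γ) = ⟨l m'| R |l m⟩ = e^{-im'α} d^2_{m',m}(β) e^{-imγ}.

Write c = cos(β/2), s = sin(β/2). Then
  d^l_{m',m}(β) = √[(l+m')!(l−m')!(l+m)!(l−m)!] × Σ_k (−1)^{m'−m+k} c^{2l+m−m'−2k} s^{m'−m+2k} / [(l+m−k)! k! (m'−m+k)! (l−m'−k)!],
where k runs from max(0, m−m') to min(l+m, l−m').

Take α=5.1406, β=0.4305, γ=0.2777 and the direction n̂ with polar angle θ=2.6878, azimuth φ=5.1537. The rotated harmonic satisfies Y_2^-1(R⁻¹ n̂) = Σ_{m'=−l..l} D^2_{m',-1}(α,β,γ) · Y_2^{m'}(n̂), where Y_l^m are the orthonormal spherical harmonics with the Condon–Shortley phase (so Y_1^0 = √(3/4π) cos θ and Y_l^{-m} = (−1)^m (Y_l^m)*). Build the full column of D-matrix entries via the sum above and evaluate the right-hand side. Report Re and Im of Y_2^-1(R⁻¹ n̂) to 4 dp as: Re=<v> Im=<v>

Re=-0.3650 Im=-0.1011

Need the full column D^2_{m',-1} for m'=−2..2 at α=5.1406, β=0.4305, γ=0.2777.
cos(β/2)=0.976923, sin(β/2)=0.213592
d^2_{-2,-1}: single k=1 term ⇒ +0.398286;  D = -0.168446-0.360912i
d^2_{-1,-1}: k∈[0..1] ⇒ +0.910839 -0.130620 = +0.780218;  D = +0.506149-0.593762i
d^2_{0,-1}: k∈[0..1] ⇒ -0.487799 +0.023318 = -0.464481;  D = -0.446686-0.127335i
d^2_{1,-1}: k∈[0..1] ⇒ +0.130620 -0.002081 = +0.128539;  D = +0.019274+0.127086i
d^2_{2,-1}: single k=0 term ⇒ -0.019039;  D = +0.015939-0.010413i
Y_2^{m'}(θ=2.6878,φ=5.1537) and Σ D·Y over m':
  (-0.1684-0.3609i)·(-0.0471+0.0573i)  (+0.5061-0.5938i)·(-0.1300-0.2752i)  (-0.4467-0.1273i)·(+0.4490+0.0000i)  (+0.0193+0.1271i)·(+0.1300-0.2752i)  (+0.0159-0.0104i)·(-0.0471-0.0573i)
Y_2^-1(R⁻¹ n̂) = -0.364997-0.101124i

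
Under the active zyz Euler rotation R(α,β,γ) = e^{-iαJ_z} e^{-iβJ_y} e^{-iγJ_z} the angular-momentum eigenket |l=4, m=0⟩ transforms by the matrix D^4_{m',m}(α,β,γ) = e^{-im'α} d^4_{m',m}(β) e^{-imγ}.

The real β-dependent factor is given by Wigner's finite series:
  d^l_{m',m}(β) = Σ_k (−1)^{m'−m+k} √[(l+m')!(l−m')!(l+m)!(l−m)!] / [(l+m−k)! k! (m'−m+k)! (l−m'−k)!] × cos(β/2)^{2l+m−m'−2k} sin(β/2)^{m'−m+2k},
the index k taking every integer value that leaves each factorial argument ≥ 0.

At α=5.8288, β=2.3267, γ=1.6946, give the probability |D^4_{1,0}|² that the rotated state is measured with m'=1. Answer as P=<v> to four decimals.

P=0.0067

Split into d^4_{1,0}(β=2.3267) × two z-phases.
Half-angle: c=0.396266, s=0.918136. N=√(120·6·24·24)=643.987578
Admissible k: 0..3 (factorial args all ≥0)
  k=0: (−1)^1·643.9876/(144)·0.3963^7·0.9181^1 = -0.006300
  k=1: (−1)^2·643.9876/(24)·0.3963^5·0.9181^3 = +0.202918
  k=2: (−1)^3·643.9876/(24)·0.3963^3·0.9181^5 = -1.089334
  k=3: (−1)^4·643.9876/(144)·0.3963^1·0.9181^7 = +0.974653
d^4_{1,0}(2.3267) = -0.006300 +0.202918 -1.089334 +0.974653 = +0.081937
|D^4_{1,0}|² = |d^4_{1,0}(β)|² = (+0.081937)² = 0.006714 (the z-rotation phases have unit modulus)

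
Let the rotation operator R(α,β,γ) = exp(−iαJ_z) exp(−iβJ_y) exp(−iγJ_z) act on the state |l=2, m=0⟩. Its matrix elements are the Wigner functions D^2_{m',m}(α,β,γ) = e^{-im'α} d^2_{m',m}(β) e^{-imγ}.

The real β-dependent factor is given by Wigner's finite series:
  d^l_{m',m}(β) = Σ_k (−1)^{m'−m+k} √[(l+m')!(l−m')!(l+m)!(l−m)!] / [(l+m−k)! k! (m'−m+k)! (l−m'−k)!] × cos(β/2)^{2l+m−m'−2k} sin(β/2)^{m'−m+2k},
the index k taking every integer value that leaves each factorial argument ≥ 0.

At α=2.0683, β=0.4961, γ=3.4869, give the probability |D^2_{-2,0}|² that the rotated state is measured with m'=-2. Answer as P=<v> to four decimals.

D^2_{-2,0}(2.0683,0.4961,3.4869) = e^{-i·-2·2.0683}·d^2_{-2,0}(0.4961)·e^{-i·0·3.4869}. Compute d first:
c=cos(0.4961/2)=0.969393, s=sin(0.4961/2)=0.245514; N=√[1·24·2·2]=9.797959
Admissible k: 2..2 (factorial args all ≥0)
  k=2: (−1)^0·9.7980/(4)·0.9694^2·0.2455^2 = +0.138749
d^2_{-2,0}(0.4961) = +0.138749
|D^2_{-2,0}|² = |d^2_{-2,0}(β)|² = (+0.138749)² = 0.019251 (the z-rotation phases have unit modulus)

P=0.0193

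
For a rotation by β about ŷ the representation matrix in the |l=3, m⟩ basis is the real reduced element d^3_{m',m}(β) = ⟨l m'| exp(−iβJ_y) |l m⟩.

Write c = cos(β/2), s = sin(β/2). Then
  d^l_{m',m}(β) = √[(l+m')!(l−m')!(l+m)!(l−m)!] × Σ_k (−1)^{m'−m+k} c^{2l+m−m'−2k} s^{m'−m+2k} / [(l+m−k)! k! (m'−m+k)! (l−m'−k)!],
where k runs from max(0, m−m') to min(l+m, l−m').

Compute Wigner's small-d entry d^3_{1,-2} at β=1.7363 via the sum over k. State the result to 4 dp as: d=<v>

d^3_{1,-2}(β=1.7363) via Wigner's sum:
c=cos(1.7363/2)=0.646239, s=sin(1.7363/2)=0.763135; N=√[24·2·1·120]=75.894664
k∈{0,1} keeps every argument non-negative
  k=0: (−1)^3·75.8947/(12)·0.6462^3·0.7631^3 = -0.758602
  k=1: (−1)^4·75.8947/(24)·0.6462^1·0.7631^5 = +0.528932
d^3_{1,-2}(1.7363) = -0.758602 +0.528932 = -0.229670

d=-0.2297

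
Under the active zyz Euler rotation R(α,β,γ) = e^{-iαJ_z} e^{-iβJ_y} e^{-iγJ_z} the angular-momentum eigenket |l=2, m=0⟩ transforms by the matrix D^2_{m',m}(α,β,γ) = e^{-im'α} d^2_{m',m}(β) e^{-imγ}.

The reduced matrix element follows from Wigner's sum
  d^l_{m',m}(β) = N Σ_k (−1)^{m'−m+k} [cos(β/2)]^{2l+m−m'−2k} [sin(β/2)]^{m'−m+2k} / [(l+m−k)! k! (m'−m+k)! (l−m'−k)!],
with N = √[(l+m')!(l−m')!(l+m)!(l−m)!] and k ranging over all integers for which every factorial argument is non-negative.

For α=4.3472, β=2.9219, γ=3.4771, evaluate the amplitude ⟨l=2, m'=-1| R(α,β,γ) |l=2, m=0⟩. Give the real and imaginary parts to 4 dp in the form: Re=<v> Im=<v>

Split into d^2_{-1,0}(β=2.9219) × two z-phases.
With c≡cos(β/2)=0.109626 and s≡sin(β/2)=0.993973, N=[1·6·2·2]^{1/2}=4.898979
k∈{1,2} keeps every argument non-negative
  k=1: (−1)^0·4.8990/(2)·0.1096^3·0.9940^1 = +0.003208
  k=2: (−1)^1·4.8990/(2)·0.1096^1·0.9940^3 = -0.263701
d^2_{-1,0}(2.9219) = +0.003208 -0.263701 = -0.260493
Attach z-rotation phases: D = e^{-i(-1)(4.3472)}·(-0.260493)·e^{-i(0)(3.4771)} = +0.093029+0.243315i

Re=0.0930 Im=0.2433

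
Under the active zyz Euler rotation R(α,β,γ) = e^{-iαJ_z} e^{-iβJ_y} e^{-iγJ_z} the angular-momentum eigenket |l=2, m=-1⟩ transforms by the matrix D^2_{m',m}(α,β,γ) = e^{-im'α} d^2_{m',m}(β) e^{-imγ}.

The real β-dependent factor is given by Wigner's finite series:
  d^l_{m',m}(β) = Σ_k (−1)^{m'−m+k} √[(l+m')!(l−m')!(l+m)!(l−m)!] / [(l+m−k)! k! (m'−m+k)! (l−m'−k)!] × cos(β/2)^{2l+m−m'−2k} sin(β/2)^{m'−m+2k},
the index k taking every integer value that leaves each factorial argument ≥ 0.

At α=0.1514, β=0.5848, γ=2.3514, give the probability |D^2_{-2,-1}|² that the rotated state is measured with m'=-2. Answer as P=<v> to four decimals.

D^2_{-2,-1}(0.1514,0.5848,2.3514) = e^{-i·-2·0.1514}·d^2_{-2,-1}(0.5848)·e^{-i·-1·2.3514}. Compute d first:
With c≡cos(β/2)=0.957555 and s≡sin(β/2)=0.288251, N=[1·24·1·6]^{1/2}=12.000000
Admissible k: 1..1 (factorial args all ≥0)
  k=1: (−1)^0·12.0000/(6)·0.9576^3·0.2883^1 = +0.506165
d^2_{-2,-1}(0.5848) = +0.506165
|D^2_{-2,-1}|² = |d^2_{-2,-1}(β)|² = (+0.506165)² = 0.256203 (the z-rotation phases have unit modulus)

P=0.2562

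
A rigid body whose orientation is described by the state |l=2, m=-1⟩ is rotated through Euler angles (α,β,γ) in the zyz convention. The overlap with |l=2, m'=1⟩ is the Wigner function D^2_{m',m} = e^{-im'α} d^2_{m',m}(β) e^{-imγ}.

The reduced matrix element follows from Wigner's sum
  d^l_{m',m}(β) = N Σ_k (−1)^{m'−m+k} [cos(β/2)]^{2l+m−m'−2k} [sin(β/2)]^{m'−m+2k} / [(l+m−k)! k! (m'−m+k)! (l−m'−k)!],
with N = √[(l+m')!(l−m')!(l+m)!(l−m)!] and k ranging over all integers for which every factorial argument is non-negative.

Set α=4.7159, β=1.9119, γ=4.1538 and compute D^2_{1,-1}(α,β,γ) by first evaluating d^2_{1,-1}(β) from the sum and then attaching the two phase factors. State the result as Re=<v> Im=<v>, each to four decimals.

Re=0.1869 Im=-0.1177

First d^2_{1,-1}(β=1.9119), then the phase factors e^{-i(1)α} and e^{-i(-1)γ}:
With c≡cos(β/2)=0.576833 and s≡sin(β/2)=0.816862, N=[6·1·1·6]^{1/2}=6.000000
k: max(0,(-1)−(1))=0 … min(2+(-1),2−(1))=1
  k=0: (−1)^2·6.0000/(2)·0.5768^2·0.8169^2 = +0.666069
  k=1: (−1)^3·6.0000/(6)·0.5768^0·0.8169^4 = -0.445241
d^2_{1,-1}(1.9119) = +0.666069 -0.445241 = +0.220828
Attach z-rotation phases: D = e^{-i(1)(4.7159)}·(+0.220828)·e^{-i(-1)(4.1538)} = +0.186851-0.117693i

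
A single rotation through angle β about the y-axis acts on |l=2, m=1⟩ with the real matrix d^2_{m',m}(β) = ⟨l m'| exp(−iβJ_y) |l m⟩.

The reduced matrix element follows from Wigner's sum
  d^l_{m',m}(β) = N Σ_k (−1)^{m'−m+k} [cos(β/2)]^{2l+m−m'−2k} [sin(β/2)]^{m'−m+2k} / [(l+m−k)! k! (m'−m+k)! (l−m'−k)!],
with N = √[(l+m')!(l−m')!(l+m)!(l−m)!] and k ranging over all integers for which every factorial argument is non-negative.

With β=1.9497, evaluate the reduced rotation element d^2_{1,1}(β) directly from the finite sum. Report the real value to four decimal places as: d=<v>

d=-0.5481

d^2_{1,1}(β=1.9497) via Wigner's sum:
With c≡cos(β/2)=0.561292 and s≡sin(β/2)=0.827618, N=[6·1·6·1]^{1/2}=6.000000
k: max(0,(1)−(1))=0 … min(2+(1),2−(1))=1
  k=0: (−1)^0·6.0000/(6)·0.5613^4·0.8276^0 = +0.099256
  k=1: (−1)^1·6.0000/(2)·0.5613^2·0.8276^2 = -0.647379
d^2_{1,1}(1.9497) = +0.099256 -0.647379 = -0.548123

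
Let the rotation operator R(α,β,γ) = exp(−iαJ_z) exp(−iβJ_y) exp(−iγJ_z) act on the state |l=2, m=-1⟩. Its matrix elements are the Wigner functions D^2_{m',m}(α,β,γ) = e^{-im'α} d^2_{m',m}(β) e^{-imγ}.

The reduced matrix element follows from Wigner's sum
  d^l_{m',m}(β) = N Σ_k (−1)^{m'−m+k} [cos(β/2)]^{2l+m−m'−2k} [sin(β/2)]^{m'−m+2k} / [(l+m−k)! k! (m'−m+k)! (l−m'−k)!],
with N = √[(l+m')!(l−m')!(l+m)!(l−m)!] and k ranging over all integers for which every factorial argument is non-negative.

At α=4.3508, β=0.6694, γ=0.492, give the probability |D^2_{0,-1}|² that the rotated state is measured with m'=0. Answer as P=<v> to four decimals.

Split into d^2_{0,-1}(β=0.6694) × two z-phases.
Half-angle: c=0.944509, s=0.328486. N=√(2·2·1·6)=4.898979
The bounds max(0,m−m')=0 and min(l+m,l−m')=1 give 2 terms
  k=0: (−1)^1·4.8990/(2)·0.9445^3·0.3285^1 = -0.677970
  k=1: (−1)^2·4.8990/(2)·0.9445^1·0.3285^3 = +0.082003
d^2_{0,-1}(0.6694) = -0.677970 +0.082003 = -0.595967
|D^2_{0,-1}|² = |d^2_{0,-1}(β)|² = (-0.595967)² = 0.355176 (the z-rotation phases have unit modulus)

P=0.3552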